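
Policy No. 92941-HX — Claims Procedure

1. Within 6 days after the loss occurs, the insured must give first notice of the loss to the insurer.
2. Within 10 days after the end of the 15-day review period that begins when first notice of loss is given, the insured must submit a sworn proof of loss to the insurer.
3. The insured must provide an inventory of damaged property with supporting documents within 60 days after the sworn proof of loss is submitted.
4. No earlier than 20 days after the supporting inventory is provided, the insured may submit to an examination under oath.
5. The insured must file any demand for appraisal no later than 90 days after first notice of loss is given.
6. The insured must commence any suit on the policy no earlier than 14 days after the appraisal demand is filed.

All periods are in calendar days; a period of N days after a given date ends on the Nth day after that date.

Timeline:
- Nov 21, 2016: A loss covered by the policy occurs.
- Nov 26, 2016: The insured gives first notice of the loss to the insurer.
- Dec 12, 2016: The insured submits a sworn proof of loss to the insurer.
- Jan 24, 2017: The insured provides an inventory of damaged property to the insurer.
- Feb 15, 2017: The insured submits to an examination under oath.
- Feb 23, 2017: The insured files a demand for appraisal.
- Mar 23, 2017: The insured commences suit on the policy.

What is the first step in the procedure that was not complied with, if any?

(1) due by Nov 21, 2016 + 6 days = Nov 27, 2016; completed Nov 26, 2016, before the deadline.
(2) due by Dec 11, 2016 + 10 days = Dec 21, 2016; completed Dec 12, 2016, before the deadline.
(3) due by Dec 12, 2016 + 60 days = Feb 10, 2017; Jan 24, 2017 is within that limit.
(4) permitted from Jan 24, 2017 + 20 days = Feb 13, 2017 onward; Feb 15, 2017 is on or after that date.
(5) due by Nov 26, 2016 + 90 days = Feb 24, 2017; completed Feb 23, 2017, before the deadline.
(6) permitted from Feb 23, 2017 + 14 days = Mar 9, 2017 onward; done Mar 23, 2017 — permitted.

None — every step was satisfied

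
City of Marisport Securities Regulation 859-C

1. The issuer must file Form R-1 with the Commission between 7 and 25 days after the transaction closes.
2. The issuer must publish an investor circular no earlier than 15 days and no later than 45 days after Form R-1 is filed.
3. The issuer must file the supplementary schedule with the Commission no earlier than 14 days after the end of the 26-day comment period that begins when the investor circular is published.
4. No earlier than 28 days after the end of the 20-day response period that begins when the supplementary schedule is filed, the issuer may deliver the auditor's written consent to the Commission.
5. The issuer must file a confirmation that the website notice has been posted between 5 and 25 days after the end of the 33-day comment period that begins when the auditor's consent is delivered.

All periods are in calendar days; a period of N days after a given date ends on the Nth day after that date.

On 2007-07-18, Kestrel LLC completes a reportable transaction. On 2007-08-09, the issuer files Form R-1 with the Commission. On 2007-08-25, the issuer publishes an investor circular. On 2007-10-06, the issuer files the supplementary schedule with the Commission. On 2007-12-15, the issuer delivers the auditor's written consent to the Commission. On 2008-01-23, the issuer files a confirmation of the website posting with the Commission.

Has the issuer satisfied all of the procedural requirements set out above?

Yes

Step 1 — 7 and 25 days from 2007-07-18 (when the transaction closes) are 2007-07-25 and 2007-08-12 respectively; done 2007-08-09 — within the window.
Step 2 — 15 and 45 days from 2007-08-09 (when Form R-1 is filed) are 2007-08-24 and 2007-09-23 respectively; done 2007-08-25 — within the window.
Step 3 — must wait 14 days from 2007-09-20 (end of the 26-day comment period, which began when the investor circular is published on 2007-08-25), so not before 2007-10-04; done 2007-10-06 — permitted.
Step 4 — must wait 28 days from 2007-10-26 (end of the 20-day response period, which began when the supplementary schedule is filed on 2007-10-06), so not before 2007-11-23; 2007-12-15 is on or after that date.
Step 5 — 5 and 25 days from 2008-01-17 (end of the 33-day comment period, which began when the auditor's consent is delivered on 2007-12-15) are 2008-01-22 and 2008-02-11 respectively; done 2008-01-23, which is between those dates.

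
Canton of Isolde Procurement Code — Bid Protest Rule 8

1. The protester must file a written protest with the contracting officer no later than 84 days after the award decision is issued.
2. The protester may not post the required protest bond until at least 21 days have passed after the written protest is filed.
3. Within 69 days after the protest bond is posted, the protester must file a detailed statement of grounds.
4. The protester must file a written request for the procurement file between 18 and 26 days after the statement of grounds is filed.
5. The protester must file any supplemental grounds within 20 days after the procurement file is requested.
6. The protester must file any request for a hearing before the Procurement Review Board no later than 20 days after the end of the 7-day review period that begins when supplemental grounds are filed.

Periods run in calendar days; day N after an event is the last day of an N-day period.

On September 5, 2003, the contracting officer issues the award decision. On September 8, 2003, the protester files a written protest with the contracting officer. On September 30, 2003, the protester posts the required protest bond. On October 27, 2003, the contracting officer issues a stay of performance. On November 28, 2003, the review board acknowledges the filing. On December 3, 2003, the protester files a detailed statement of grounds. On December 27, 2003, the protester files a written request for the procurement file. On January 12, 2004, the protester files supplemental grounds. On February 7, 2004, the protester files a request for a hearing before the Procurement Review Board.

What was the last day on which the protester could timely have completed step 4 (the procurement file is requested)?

December 29, 2003

Step 4 runs from December 3, 2003, when the statement of grounds is filed. The window is 18–26 days after December 3, 2003; it closes on December 29, 2003.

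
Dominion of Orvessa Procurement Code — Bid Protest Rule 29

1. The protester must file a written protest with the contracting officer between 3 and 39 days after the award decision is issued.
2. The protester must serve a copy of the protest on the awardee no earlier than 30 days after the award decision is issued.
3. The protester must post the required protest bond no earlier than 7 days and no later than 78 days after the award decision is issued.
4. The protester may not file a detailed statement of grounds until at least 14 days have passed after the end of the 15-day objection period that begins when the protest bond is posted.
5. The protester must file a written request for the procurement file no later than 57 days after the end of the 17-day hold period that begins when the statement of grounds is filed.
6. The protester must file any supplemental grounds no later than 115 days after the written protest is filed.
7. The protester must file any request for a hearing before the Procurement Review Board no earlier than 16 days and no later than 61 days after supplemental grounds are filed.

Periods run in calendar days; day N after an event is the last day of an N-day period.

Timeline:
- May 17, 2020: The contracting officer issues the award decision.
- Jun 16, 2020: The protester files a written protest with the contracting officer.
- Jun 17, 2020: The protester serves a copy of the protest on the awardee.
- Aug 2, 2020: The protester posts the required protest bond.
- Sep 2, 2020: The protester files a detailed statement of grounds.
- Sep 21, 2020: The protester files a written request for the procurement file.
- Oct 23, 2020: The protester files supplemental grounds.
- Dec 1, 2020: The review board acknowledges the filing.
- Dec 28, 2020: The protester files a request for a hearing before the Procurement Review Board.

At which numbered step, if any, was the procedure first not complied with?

Step 1 — 3 and 39 days from May 17, 2020 (when the award decision is issued) are May 20, 2020 and Jun 25, 2020 respectively; done Jun 16, 2020 — within the window.
Step 2 — must wait 30 days from May 17, 2020 (when the award decision is issued), so not before Jun 16, 2020; Jun 17, 2020 is on or after that date.
Step 3 — 7 and 78 days from May 17, 2020 (when the award decision is issued) are May 24, 2020 and Aug 3, 2020 respectively; done Aug 2, 2020 — within the window.
Step 4 — must wait 14 days from Aug 17, 2020 (end of the 15-day objection period, which began when the protest bond is posted on Aug 2, 2020), so not before Aug 31, 2020; Sep 2, 2020 is on or after that date.
Step 5 — counting 57 days from Sep 19, 2020 (end of the 17-day hold period, which began when the statement of grounds is filed on Sep 2, 2020) gives a deadline of Nov 15, 2020; Sep 21, 2020 is within that limit.
Step 6 — counting 115 days from Jun 16, 2020 (when the written protest is filed) gives a deadline of Oct 9, 2020; not done until Oct 23, 2020, 14 days after the deadline.
No need to go further; step 6 was not satisfied.

Step 6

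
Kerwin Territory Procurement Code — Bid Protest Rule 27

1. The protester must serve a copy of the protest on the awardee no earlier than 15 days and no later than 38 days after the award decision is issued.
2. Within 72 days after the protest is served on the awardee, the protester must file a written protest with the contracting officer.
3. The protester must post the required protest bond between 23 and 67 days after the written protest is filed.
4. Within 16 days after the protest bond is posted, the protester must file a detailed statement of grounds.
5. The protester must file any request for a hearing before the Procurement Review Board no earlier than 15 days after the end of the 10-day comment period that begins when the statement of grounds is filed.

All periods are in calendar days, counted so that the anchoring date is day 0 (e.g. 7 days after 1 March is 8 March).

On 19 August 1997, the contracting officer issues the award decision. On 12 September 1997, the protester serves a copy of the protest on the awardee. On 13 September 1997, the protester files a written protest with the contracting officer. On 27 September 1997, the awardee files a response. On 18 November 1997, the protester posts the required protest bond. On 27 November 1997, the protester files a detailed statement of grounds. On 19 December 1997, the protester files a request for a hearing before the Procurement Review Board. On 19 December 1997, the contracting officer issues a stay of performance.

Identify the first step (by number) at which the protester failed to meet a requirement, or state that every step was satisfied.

Step 1: the window is 15–38 days after 19 August 1997 (when the award decision is issued), so 3 September 1997 through 26 September 1997; done 12 September 1997 — within the window.
Step 2: 72 days after 12 September 1997 (when the protest is served on the awardee) is 23 November 1997; done 13 September 1997 — timely.
Step 3: the window is 23–67 days after 13 September 1997 (when the written protest is filed), so 6 October 1997 through 19 November 1997; done 18 November 1997, which is between those dates.
Step 4: 16 days after 18 November 1997 (when the protest bond is posted) is 4 December 1997; 27 November 1997 is within that limit.
Step 5: the earliest permitted date is 15 days after 7 December 1997 (end of the 10-day comment period, which began when the statement of grounds is filed on 27 November 1997), i.e. 22 December 1997; done 19 December 1997 — 3 days too early.
The analysis stops there.

Step 5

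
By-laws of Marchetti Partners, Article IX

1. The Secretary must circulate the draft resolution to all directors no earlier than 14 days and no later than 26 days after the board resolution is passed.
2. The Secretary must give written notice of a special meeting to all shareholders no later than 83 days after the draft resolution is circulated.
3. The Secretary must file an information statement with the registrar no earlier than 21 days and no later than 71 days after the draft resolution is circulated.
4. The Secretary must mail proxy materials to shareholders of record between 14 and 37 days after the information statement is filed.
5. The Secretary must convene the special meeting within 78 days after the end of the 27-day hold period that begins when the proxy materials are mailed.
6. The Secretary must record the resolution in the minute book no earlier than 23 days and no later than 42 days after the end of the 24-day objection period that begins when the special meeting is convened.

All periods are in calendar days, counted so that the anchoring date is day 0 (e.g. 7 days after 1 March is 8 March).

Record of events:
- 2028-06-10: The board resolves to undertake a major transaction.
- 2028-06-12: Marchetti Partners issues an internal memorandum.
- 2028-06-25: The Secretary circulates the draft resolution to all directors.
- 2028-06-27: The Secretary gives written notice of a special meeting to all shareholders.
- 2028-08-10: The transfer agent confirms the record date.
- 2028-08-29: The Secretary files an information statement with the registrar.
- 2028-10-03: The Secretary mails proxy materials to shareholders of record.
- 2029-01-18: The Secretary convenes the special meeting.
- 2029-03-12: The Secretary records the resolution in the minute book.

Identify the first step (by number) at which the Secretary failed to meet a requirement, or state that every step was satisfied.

Step 5

(1) the permitted window runs from 2028-06-10 + 14 = 2028-06-24 to 2028-06-10 + 26 = 2028-07-06; done 2028-06-25 — within the window.
(2) due by 2028-06-25 + 83 days = 2028-09-16; completed 2028-06-27, before the deadline.
(3) the permitted window runs from 2028-06-25 + 21 = 2028-07-16 to 2028-06-25 + 71 = 2028-09-04; done 2028-08-29, which is between those dates.
(4) the permitted window runs from 2028-08-29 + 14 = 2028-09-12 to 2028-08-29 + 37 = 2028-10-05; done 2028-10-03, which is between those dates.
(5) due by 2028-10-30 + 78 days = 2029-01-16; not done until 2029-01-18, 2 days after the deadline.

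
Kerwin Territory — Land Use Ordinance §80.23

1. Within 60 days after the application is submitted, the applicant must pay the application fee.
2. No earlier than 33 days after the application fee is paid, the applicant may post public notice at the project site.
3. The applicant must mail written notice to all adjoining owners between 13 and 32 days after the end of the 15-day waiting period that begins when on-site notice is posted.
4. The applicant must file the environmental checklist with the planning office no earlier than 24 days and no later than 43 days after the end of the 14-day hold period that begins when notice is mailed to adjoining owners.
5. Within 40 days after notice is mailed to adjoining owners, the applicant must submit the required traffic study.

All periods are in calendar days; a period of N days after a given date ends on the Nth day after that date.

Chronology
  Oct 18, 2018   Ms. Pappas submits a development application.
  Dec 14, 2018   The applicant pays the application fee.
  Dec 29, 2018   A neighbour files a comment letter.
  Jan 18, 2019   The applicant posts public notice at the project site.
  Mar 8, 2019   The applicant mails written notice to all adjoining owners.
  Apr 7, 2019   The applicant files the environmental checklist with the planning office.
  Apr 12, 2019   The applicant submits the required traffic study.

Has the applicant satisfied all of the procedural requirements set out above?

Step 1: 60 days after Oct 18, 2018 (when the application is submitted) is Dec 17, 2018; Dec 14, 2018 is within that limit.
Step 2: the earliest permitted date is 33 days after Dec 14, 2018 (when the application fee is paid), i.e. Jan 16, 2019; Jan 18, 2019 is on or after that date.
Step 3: the window is 13–32 days after Feb 2, 2019 (end of the 15-day waiting period, which began when on-site notice is posted on Jan 18, 2019), so Feb 15, 2019 through Mar 6, 2019; Mar 8, 2019 is 2 days past the end of the window.

No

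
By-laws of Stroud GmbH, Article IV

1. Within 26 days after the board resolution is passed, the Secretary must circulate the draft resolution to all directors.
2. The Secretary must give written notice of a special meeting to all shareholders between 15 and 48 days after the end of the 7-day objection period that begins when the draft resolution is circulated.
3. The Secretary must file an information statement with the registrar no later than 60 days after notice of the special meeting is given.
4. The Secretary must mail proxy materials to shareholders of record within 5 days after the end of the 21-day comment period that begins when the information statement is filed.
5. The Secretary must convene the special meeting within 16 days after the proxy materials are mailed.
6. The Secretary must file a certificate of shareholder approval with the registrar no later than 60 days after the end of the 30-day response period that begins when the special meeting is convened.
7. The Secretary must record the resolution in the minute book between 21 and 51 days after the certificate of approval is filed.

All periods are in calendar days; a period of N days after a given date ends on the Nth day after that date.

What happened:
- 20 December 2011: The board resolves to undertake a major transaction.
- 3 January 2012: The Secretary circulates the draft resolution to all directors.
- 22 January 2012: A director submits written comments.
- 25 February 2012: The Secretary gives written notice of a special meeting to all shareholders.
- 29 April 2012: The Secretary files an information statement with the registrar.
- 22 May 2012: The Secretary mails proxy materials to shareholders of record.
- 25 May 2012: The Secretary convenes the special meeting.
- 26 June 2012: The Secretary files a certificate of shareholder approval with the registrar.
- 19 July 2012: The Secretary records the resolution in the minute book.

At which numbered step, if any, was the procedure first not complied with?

Step 1: 26 days after 20 December 2011 (when the board resolution is passed) is 15 January 2012; completed 3 January 2012, before the deadline.
Step 2: the window is 15–48 days after 10 January 2012 (end of the 7-day objection period, which began when the draft resolution is circulated on 3 January 2012), so 25 January 2012 through 27 February 2012; done 25 February 2012, which is between those dates.
Step 3: 60 days after 25 February 2012 (when notice of the special meeting is given) is 25 April 2012; 29 April 2012 misses that deadline by 4 days.

Step 3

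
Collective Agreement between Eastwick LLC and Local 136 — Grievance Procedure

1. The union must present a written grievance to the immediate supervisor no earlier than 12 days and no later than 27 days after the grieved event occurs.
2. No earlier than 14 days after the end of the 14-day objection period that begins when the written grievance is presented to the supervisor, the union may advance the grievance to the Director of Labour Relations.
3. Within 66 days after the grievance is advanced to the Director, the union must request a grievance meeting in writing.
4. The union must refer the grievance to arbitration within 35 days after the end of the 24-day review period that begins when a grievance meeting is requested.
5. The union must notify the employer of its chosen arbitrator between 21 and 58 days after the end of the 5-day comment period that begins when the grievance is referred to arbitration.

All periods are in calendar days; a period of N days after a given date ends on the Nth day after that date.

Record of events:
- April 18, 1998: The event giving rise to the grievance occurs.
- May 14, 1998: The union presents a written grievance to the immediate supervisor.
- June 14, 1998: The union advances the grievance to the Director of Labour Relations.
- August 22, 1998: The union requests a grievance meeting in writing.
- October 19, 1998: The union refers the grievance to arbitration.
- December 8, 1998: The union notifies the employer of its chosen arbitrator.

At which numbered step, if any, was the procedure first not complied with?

(1) the permitted window runs from April 18, 1998 + 12 = April 30, 1998 to April 18, 1998 + 27 = May 15, 1998; done May 14, 1998, which is between those dates.
(2) permitted from May 28, 1998 + 14 days = June 11, 1998 onward; done June 14, 1998 — permitted.
(3) due by June 14, 1998 + 66 days = August 19, 1998; not done until August 22, 1998, 3 days after the deadline.

Step 3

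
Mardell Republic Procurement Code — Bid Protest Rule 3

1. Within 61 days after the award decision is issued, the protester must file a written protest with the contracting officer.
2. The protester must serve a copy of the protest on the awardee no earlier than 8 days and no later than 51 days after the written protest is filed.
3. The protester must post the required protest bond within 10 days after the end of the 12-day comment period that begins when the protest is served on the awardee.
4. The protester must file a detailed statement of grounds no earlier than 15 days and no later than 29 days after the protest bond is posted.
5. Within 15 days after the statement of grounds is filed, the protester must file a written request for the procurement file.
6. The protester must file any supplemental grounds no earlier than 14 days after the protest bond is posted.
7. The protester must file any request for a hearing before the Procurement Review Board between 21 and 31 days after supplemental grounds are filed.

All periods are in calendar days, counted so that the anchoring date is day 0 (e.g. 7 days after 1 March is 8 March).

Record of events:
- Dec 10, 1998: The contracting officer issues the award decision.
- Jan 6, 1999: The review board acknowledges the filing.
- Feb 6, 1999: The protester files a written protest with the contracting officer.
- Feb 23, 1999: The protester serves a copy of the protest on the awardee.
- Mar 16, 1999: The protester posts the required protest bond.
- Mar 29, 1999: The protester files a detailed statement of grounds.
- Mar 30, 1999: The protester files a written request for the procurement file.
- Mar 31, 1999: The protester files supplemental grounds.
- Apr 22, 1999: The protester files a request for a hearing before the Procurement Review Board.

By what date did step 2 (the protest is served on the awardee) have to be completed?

Step 2 runs from Feb 6, 1999, when the written protest is filed. The window is 8–51 days after Feb 6, 1999; it closes on Mar 29, 1999.

Mar 29, 1999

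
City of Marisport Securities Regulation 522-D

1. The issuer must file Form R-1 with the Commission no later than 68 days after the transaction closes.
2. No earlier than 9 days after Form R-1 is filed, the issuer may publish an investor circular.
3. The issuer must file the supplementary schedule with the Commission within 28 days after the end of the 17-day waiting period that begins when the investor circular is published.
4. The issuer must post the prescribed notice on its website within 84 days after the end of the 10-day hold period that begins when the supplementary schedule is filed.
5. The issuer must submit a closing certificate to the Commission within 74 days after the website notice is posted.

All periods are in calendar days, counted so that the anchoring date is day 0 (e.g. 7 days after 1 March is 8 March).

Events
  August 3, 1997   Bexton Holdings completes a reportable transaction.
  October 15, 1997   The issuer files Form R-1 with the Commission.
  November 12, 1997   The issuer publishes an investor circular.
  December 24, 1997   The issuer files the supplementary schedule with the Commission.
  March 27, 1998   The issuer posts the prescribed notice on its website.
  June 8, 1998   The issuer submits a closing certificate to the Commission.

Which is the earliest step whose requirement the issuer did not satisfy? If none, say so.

Step 1

Step 1: 68 days after August 3, 1997 (when the transaction closes) is October 10, 1997; October 15, 1997 misses that deadline by 5 days.
That is the first point of non-compliance.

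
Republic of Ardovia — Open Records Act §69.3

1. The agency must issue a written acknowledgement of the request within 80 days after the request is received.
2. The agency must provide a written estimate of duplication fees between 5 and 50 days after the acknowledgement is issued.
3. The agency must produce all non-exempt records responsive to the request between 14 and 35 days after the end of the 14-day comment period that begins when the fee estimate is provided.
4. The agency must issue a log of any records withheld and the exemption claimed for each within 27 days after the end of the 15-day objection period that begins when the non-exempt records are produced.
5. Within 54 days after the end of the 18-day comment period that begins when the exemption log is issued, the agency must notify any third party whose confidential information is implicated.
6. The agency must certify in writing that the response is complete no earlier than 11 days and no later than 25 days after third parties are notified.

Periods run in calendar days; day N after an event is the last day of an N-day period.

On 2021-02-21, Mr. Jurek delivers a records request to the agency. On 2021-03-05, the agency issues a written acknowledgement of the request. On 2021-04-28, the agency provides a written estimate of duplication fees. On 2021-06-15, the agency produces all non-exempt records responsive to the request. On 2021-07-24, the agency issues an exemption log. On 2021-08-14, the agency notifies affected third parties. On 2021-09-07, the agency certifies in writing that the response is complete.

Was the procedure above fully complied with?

(1) due by 2021-02-21 + 80 days = 2021-05-12; done 2021-03-05 — timely.
(2) the permitted window runs from 2021-03-05 + 5 = 2021-03-10 to 2021-03-05 + 50 = 2021-04-24; done 2021-04-28 — 4 days after the window closed.
That is the first point of non-compliance.

No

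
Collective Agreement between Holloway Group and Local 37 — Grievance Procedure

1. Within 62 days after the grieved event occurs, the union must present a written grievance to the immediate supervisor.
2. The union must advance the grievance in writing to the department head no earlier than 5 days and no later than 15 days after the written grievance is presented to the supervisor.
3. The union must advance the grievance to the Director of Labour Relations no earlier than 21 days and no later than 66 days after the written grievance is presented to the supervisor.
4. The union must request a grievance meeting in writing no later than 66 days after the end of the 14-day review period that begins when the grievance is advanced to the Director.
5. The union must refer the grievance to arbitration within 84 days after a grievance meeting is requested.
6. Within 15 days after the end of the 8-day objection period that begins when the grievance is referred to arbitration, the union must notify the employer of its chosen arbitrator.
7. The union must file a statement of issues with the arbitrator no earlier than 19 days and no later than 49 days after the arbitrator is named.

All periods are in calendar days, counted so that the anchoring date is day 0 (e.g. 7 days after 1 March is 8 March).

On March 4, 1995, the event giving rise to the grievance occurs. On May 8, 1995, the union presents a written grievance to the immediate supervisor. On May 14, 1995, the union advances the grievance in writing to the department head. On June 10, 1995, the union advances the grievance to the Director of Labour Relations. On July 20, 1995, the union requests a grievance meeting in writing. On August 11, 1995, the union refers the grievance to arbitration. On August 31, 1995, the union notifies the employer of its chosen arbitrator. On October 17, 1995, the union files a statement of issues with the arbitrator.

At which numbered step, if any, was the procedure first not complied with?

Step 1 — counting 62 days from March 4, 1995 (when the grieved event occurs) gives a deadline of May 5, 1995; May 8, 1995 misses that deadline by 3 days.
No need to go further; step 1 was not satisfied.

Step 1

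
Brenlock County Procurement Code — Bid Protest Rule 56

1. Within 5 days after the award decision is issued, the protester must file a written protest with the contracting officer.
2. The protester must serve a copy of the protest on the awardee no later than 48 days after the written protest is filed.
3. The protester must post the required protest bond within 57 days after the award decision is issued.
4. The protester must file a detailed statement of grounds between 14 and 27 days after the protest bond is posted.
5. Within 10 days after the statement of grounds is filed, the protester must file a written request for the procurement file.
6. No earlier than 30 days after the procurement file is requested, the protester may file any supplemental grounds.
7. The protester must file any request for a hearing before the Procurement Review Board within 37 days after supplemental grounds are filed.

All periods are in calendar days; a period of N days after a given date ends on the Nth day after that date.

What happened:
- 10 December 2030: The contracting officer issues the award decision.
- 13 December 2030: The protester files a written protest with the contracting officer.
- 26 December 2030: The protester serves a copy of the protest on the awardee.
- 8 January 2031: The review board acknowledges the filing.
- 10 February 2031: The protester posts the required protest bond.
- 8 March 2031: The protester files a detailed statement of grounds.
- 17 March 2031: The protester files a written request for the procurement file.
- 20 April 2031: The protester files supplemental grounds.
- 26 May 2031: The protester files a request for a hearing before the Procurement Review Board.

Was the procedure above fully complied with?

No

Step 1 — counting 5 days from 10 December 2030 (when the award decision is issued) gives a deadline of 15 December 2030; 13 December 2030 is within that limit.
Step 2 — counting 48 days from 13 December 2030 (when the written protest is filed) gives a deadline of 30 January 2031; done 26 December 2030 — timely.
Step 3 — counting 57 days from 10 December 2030 (when the award decision is issued) gives a deadline of 5 February 2031; not done until 10 February 2031, 5 days after the deadline.
That is the first point of non-compliance.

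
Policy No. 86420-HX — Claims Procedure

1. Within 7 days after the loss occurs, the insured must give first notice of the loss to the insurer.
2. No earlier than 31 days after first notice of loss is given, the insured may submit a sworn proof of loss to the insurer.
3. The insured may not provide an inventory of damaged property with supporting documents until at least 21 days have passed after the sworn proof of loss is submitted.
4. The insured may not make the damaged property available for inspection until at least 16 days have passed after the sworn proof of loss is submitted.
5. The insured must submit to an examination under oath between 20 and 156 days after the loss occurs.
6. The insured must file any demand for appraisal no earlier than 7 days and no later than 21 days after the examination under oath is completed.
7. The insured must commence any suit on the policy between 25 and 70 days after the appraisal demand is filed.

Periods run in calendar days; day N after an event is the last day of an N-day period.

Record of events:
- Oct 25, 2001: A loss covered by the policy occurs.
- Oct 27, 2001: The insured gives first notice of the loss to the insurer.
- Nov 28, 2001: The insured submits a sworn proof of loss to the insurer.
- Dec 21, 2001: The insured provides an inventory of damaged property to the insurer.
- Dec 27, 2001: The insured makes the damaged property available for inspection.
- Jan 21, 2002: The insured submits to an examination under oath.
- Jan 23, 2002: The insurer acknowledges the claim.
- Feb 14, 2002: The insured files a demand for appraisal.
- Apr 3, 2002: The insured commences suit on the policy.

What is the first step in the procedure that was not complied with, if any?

(1) due by Oct 25, 2001 + 7 days = Nov 1, 2001; done Oct 27, 2001 — timely.
(2) permitted from Oct 27, 2001 + 31 days = Nov 27, 2001 onward; done Nov 28, 2001, after the minimum wait.
(3) permitted from Nov 28, 2001 + 21 days = Dec 19, 2001 onward; done Dec 21, 2001 — permitted.
(4) permitted from Nov 28, 2001 + 16 days = Dec 14, 2001 onward; Dec 27, 2001 is on or after that date.
(5) the permitted window runs from Oct 25, 2001 + 20 = Nov 14, 2001 to Oct 25, 2001 + 156 = Mar 30, 2002; done Jan 21, 2002, which is between those dates.
(6) the permitted window runs from Jan 21, 2002 + 7 = Jan 28, 2002 to Jan 21, 2002 + 21 = Feb 11, 2002; Feb 14, 2002 is 3 days past the end of the window.

Step 6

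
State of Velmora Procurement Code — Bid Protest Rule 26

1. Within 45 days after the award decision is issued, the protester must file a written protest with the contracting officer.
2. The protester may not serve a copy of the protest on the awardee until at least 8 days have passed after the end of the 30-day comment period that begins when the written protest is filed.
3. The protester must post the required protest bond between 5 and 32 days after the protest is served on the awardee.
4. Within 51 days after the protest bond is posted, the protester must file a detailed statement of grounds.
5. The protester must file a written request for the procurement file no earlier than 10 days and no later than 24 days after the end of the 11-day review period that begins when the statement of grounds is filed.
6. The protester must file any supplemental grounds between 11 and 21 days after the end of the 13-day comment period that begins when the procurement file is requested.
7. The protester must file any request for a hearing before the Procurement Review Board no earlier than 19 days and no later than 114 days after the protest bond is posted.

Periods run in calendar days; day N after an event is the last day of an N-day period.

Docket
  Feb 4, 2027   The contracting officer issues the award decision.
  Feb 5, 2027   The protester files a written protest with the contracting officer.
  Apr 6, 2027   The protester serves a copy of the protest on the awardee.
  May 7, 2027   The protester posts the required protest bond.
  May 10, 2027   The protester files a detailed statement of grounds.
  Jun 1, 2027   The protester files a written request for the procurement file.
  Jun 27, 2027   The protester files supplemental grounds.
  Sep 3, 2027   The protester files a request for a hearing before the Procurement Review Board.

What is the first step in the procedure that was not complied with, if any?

Step 7

(1) due by Feb 4, 2027 + 45 days = Mar 21, 2027; Feb 5, 2027 is within that limit.
(2) permitted from Mar 7, 2027 + 8 days = Mar 15, 2027 onward; done Apr 6, 2027, after the minimum wait.
(3) the permitted window runs from Apr 6, 2027 + 5 = Apr 11, 2027 to Apr 6, 2027 + 32 = May 8, 2027; done May 7, 2027 — within the window.
(4) due by May 7, 2027 + 51 days = Jun 27, 2027; May 10, 2027 is within that limit.
(5) the permitted window runs from May 21, 2027 + 10 = May 31, 2027 to May 21, 2027 + 24 = Jun 14, 2027; done Jun 1, 2027 — within the window.
(6) the permitted window runs from Jun 14, 2027 + 11 = Jun 25, 2027 to Jun 14, 2027 + 21 = Jul 5, 2027; Jun 27, 2027 falls inside that range.
(7) the permitted window runs from May 7, 2027 + 19 = May 26, 2027 to May 7, 2027 + 114 = Aug 29, 2027; done Sep 3, 2027 — 5 days after the window closed.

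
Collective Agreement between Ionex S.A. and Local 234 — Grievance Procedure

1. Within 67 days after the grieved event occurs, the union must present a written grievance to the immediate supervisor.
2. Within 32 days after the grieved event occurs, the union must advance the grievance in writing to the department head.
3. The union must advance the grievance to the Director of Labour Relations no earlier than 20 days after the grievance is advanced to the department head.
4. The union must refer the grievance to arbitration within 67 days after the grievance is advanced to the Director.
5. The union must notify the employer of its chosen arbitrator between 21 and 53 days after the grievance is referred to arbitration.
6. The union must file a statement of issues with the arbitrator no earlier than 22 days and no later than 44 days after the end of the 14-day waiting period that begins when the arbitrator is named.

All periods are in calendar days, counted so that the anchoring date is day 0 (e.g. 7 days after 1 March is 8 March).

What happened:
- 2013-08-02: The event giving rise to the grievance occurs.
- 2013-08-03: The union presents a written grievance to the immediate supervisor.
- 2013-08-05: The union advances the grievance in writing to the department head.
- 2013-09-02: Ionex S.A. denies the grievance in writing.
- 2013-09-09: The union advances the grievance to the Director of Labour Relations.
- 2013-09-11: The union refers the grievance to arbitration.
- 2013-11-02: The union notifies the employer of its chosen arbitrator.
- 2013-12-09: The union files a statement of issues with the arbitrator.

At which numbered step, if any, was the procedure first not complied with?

Step 1 — counting 67 days from 2013-08-02 (when the grieved event occurs) gives a deadline of 2013-10-08; done 2013-08-03 — timely.
Step 2 — counting 32 days from 2013-08-02 (when the grieved event occurs) gives a deadline of 2013-09-03; done 2013-08-05 — timely.
Step 3 — must wait 20 days from 2013-08-05 (when the grievance is advanced to the department head), so not before 2013-08-25; 2013-09-09 is on or after that date.
Step 4 — counting 67 days from 2013-09-09 (when the grievance is advanced to the Director) gives a deadline of 2013-11-15; done 2013-09-11 — timely.
Step 5 — 21 and 53 days from 2013-09-11 (when the grievance is referred to arbitration) are 2013-10-02 and 2013-11-03 respectively; done 2013-11-02, which is between those dates.
Step 6 — 22 and 44 days from 2013-11-16 (end of the 14-day waiting period, which began when the arbitrator is named on 2013-11-02) are 2013-12-08 and 2013-12-30 respectively; done 2013-12-09 — within the window.

None — every step was satisfied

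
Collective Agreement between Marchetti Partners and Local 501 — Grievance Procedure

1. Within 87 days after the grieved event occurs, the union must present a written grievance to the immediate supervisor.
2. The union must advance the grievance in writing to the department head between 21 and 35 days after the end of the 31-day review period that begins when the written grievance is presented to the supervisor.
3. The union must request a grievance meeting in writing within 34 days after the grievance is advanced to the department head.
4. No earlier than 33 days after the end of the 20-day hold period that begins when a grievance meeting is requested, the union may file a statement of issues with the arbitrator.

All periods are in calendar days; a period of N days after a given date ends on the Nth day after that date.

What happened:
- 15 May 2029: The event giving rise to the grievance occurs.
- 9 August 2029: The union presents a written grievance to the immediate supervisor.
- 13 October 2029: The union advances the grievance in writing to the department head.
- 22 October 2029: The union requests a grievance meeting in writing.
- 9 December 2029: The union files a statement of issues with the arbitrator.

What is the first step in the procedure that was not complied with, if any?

Step 4

Step 1: 87 days after 15 May 2029 (when the grieved event occurs) is 10 August 2029; done 9 August 2029 — timely.
Step 2: the window is 21–35 days after 9 September 2029 (end of the 31-day review period, which began when the written grievance is presented to the supervisor on 9 August 2029), so 30 September 2029 through 14 October 2029; done 13 October 2029, which is between those dates.
Step 3: 34 days after 13 October 2029 (when the grievance is advanced to the department head) is 16 November 2029; done 22 October 2029 — timely.
Step 4: the earliest permitted date is 33 days after 11 November 2029 (end of the 20-day hold period, which began when a grievance meeting is requested on 22 October 2029), i.e. 14 December 2029; 9 December 2029 is 5 days before the earliest permitted date.
Later steps need not be reached.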